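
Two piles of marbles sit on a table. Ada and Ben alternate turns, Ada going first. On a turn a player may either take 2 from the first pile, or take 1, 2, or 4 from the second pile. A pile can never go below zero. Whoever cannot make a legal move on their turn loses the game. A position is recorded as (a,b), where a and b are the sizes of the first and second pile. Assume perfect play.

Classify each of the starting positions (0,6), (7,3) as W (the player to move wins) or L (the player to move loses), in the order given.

Classify positions by backward induction: terminal positions (no move available) are L. From any other position, the mover wins iff some move reaches an L.
No move ever increases a pile, so every position that can arise here has a ≤ 7 and b ≤ 6; it is enough to label the cells with 0 ≤ a ≤ 7 and 0 ≤ b ≤ 6.
Every move lowers a or b (never raises either), so fill the grid row by row in increasing a, and left to right within a row: each cell's successors are then already labelled.
      b=0  b=1  b=2  b=3  b=4  b=5  b=6
a=0:    L    W    W    L    W    W    L
a=1:    L    W    W    L    W    W    L
a=2:    W    L    W    W    L    W    W
a=3:    W    L    W    W    L    W    W
a=4:    L    W    W    L    W    W    L
a=5:    L    W    W    L    W    W    L
a=6:    W    L    W    W    L    W    W
a=7:    W    L    W    W    L    W    W
Cells with no legal move (terminal, hence L): (0,0), (1,0).
The remaining L cells, each justified by listing all of its moves:
(0,3): moves to (0,2)(W), (0,1)(W); every one is W ⇒ L
(0,6): moves to (0,5)(W), (0,4)(W), (0,2)(W); every one is W ⇒ L
(1,3): moves to (1,2)(W), (1,1)(W); every one is W ⇒ L
(1,6): moves to (1,5)(W), (1,4)(W), (1,2)(W); every one is W ⇒ L
(2,1): moves to (0,1)(W), (2,0)(W); every one is W ⇒ L
(2,4): moves to (0,4)(W), (2,3)(W), (2,2)(W), (2,0)(W); every one is W ⇒ L
(3,1): moves to (1,1)(W), (3,0)(W); every one is W ⇒ L
(3,4): moves to (1,4)(W), (3,3)(W), (3,2)(W), (3,0)(W); every one is W ⇒ L
(4,0): the only move is to (2,0)(W), a W ⇒ L
(4,3): moves to (2,3)(W), (4,2)(W), (4,1)(W); every one is W ⇒ L
(4,6): moves to (2,6)(W), (4,5)(W), (4,4)(W), (4,2)(W); every one is W ⇒ L
(5,0): the only move is to (3,0)(W), a W ⇒ L
(5,3): moves to (3,3)(W), (5,2)(W), (5,1)(W); every one is W ⇒ L
(5,6): moves to (3,6)(W), (5,5)(W), (5,4)(W), (5,2)(W); every one is W ⇒ L
(6,1): moves to (4,1)(W), (6,0)(W); every one is W ⇒ L
(6,4): moves to (4,4)(W), (6,3)(W), (6,2)(W), (6,0)(W); every one is W ⇒ L
(7,1): moves to (5,1)(W), (7,0)(W); every one is W ⇒ L
(7,4): moves to (5,4)(W), (7,3)(W), (7,2)(W), (7,0)(W); every one is W ⇒ L
Every other cell has at least one move into one of the L cells above, so it is W.
(0,6): one of the L cells justified above, so L
(7,3): the move to (5,3) reaches an L cell, so W

(0,6): L, (7,3): W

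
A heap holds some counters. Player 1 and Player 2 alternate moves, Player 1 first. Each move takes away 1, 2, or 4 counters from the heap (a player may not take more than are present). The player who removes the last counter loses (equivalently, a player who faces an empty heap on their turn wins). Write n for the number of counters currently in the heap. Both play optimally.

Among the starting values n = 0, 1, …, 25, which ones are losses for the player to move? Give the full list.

Build the W/L table. Terminal = W. A non-terminal position is W if it has a move to some L; otherwise it is L.
n=0: no move; the opponent has just taken the last counter and therefore loses → W
n=1: only reaches 0(W), which is W → L
n=2: reaches L-position 1 → W
n=3: reaches L-position 1 → W
n=4: only reaches 3(W), 2(W), 0(W), all W → L
n=5: reaches L-position 4 → W
n=6: reaches L-position 4 → W
n=7: only reaches 6(W), 5(W), 3(W), all W → L
n=8: reaches L-position 7 → W
n=9: reaches L-position 7 → W
n=10: only reaches 9(W), 8(W), 6(W), all W → L
n=11: reaches L-position 10 → W
n=12: reaches L-position 10 → W
n=13: only reaches 12(W), 11(W), 9(W), all W → L
n=14: reaches L-position 13 → W
n=15: reaches L-position 13 → W
n=16: only reaches 15(W), 14(W), 12(W), all W → L
n=17: reaches L-position 16 → W
n=18: reaches L-position 16 → W
n=19: only reaches 18(W), 17(W), 15(W), all W → L
n=20: reaches L-position 19 → W
n=21: reaches L-position 19 → W
n=22: only reaches 21(W), 20(W), 18(W), all W → L
n=23: reaches L-position 22 → W
n=24: reaches L-position 22 → W
n=25: only reaches 24(W), 23(W), 21(W), all W → L
Reading off the rows marked L gives the requested list; there are 9 such values of n.

1, 4, 7, 10, 13, 16, 19, 22, 25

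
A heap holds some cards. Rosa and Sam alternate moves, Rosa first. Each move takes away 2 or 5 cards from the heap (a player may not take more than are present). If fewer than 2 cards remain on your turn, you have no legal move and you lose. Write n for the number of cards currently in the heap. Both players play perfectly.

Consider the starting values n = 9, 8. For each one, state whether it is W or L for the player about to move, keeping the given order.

Compute win/loss labels from the base case upward. A position with no move is L. Any other position is W if it can reach an L in one move, else L.
n=0: no move → L
n=1: no move → L
n=2: W (go to 0, an L position)
n=3: W (go to 1, an L position)
n=4: L (sole option 2(W) is W)
n=5: W (go to 0, an L position)
n=6: W (go to 4, an L position)
n=7: L (options 5(W), 2(W) are all W)
n=8: L (options 6(W), 3(W) are all W)
n=9: W (go to 7, an L position)

9: W, 8: L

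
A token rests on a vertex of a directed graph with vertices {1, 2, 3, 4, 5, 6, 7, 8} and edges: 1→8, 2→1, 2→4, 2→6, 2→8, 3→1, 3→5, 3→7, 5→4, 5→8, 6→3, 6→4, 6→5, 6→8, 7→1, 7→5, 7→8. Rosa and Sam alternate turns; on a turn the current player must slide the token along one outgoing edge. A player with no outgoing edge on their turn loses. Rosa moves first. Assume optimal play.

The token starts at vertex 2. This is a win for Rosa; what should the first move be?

Positions with no move are L. A position that does have a move is losing for the player to move precisely when every available move leads to a winning position for the opponent. Fill in the labels:
Every edge goes from a vertex to one that appears earlier in the order 4, 8, 5, 1, 7, 3, 6, 2, so processing vertices in that order labels each vertex after all of its successors.
4: no outgoing edge → L
8: no outgoing edge → L
5: →8(L), so W
1: →8(L), so W
7: →8(L), so W
3: →7(W), 1(W), 5(W) — all W, so L
6: →3(L), so W
2: →8(L), so W
From 2, the L positions reachable in one move are: 8, 4. Any move reaching one of these is winning.

Move to 8.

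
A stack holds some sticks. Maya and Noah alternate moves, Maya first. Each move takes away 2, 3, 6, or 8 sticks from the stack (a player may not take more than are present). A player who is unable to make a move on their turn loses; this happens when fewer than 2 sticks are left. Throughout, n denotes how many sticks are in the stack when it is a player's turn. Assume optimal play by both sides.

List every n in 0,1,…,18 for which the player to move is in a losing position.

0, 1, 5, 10, 14, 15

Compute win/loss labels from the base case upward. A position with no move is L. Any other position is W if it can reach an L in one move, else L.
n=0: no move → L
n=1: no move → L
n=2: →0(L), so W
n=3: →1(L), so W
n=4: →1(L), so W
n=5: →3(W), 2(W) — all W, so L
n=6: →0(L), so W
n=7: →5(L), so W
n=8: →5(L), so W
n=9: →1(L), so W
n=10: →8(W), 7(W), 4(W), 2(W) — all W, so L
n=11: →5(L), so W
n=12: →10(L), so W
n=13: →10(L), so W
n=14: →12(W), 11(W), 8(W), 6(W) — all W, so L
n=15: →13(W), 12(W), 9(W), 7(W) — all W, so L
n=16: →14(L), so W
n=17: →15(L), so W
n=18: →15(L), so W
The losing starting values of n are exactly the entries labelled L in this table (6 of them).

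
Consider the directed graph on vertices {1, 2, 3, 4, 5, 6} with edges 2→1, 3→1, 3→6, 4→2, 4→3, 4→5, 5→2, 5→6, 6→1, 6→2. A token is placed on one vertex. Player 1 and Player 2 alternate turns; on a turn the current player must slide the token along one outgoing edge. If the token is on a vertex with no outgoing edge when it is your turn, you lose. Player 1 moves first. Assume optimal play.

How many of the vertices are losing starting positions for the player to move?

2

Use the standard recursion: the mover loses at a terminal position; elsewhere, the mover wins exactly when some move hands the opponent an L position.
Every edge goes from a vertex to one that appears earlier in the order 1, 2, 6, 5, 3, 4, so processing vertices in that order labels each vertex after all of its successors.
1: no outgoing edge → L
2: reaches L-position 1 → W
6: reaches L-position 1 → W
5: only reaches 6(W), 2(W), all W → L
3: reaches L-position 1 → W
4: reaches L-position 5 → W
The L vertices are 1, 5; that is 2 in all.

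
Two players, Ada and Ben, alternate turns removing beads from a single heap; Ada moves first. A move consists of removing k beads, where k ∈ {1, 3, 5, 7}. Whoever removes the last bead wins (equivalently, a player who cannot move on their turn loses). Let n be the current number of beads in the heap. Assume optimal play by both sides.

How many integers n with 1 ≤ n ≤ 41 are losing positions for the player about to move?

Compute win/loss labels from the base case upward. A position with no move is L. Any other position is W if it can reach an L in one move, else L.
n=0: no move → L
n=1: reaches L-position 0 → W
n=2: only reaches 1(W), which is W → L
n=3: reaches L-position 2 → W
n=4: only reaches 3(W), 1(W), all W → L
n=5: reaches L-position 4 → W
n=6: only reaches 5(W), 3(W), 1(W), all W → L
n=7: reaches L-position 6 → W
n=8: only reaches 7(W), 5(W), 3(W), 1(W), all W → L
n=9: reaches L-position 8 → W
n=10: only reaches 9(W), 7(W), 5(W), 3(W), all W → L
n=11: reaches L-position 10 → W
n=12: only reaches 11(W), 9(W), 7(W), 5(W), all W → L
n=13: reaches L-position 12 → W
n=14: only reaches 13(W), 11(W), 9(W), 7(W), all W → L
n=15: reaches L-position 14 → W
n=16: only reaches 15(W), 13(W), 11(W), 9(W), all W → L
n=17: reaches L-position 16 → W
n=18: only reaches 17(W), 15(W), 13(W), 11(W), all W → L
n=19: reaches L-position 18 → W
n=20: only reaches 19(W), 17(W), 15(W), 13(W), all W → L
n=21: reaches L-position 20 → W
n=22: only reaches 21(W), 19(W), 17(W), 15(W), all W → L
n=23: reaches L-position 22 → W
n=24: only reaches 23(W), 21(W), 19(W), 17(W), all W → L
n=25: reaches L-position 24 → W
n=26: only reaches 25(W), 23(W), 21(W), 19(W), all W → L
n=27: reaches L-position 26 → W
n=28: only reaches 27(W), 25(W), 23(W), 21(W), all W → L
n=29: reaches L-position 28 → W
n=30: only reaches 29(W), 27(W), 25(W), 23(W), all W → L
n=31: reaches L-position 30 → W
n=32: only reaches 31(W), 29(W), 27(W), 25(W), all W → L
n=33: reaches L-position 32 → W
n=34: only reaches 33(W), 31(W), 29(W), 27(W), all W → L
n=35: reaches L-position 34 → W
n=36: only reaches 35(W), 33(W), 31(W), 29(W), all W → L
n=37: reaches L-position 36 → W
n=38: only reaches 37(W), 35(W), 33(W), 31(W), all W → L
n=39: reaches L-position 38 → W
n=40: only reaches 39(W), 37(W), 35(W), 33(W), all W → L
n=41: reaches L-position 40 → W
L entries with 1 ≤ n ≤ 41 (n=0 is outside the asked range and is not counted): n = 2, 4, 6, 8, 10, 12, 14, 16, 18, 20, 22, 24, 26, 28, 30, 32, 34, 36, 38, 40; that makes 20.

20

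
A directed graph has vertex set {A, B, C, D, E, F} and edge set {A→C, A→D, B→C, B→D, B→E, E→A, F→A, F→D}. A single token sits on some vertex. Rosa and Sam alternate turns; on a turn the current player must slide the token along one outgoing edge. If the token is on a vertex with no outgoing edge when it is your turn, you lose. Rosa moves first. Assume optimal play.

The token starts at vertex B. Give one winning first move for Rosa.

Classify positions by backward induction: terminal positions (no move available) are L. From any other position, the mover wins iff some move reaches an L.
Every edge goes from a vertex to one that appears earlier in the order C, D, A, F, E, B, so processing vertices in that order labels each vertex after all of its successors.
C: no outgoing edge → L
D: no outgoing edge → L
A: reaches L-position D → W
F: reaches L-position D → W
E: only reaches A(W), which is W → L
B: reaches L-position E → W
From B, the L positions reachable in one move are: E, D, C. Any move reaching one of these is winning.

Move to E.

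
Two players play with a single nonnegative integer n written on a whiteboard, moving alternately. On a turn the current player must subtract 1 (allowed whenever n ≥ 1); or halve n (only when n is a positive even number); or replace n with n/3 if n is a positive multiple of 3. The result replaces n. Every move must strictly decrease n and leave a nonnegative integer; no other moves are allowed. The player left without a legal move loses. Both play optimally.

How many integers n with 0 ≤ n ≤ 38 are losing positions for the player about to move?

15

Compute win/loss labels from the base case upward. A position with no move is L. Any other position is W if it can reach an L in one move, else L.
n=0: no move → L
n=1: W (go to 0, an L position)
n=2: L (sole option 1(W) is W)
n=3: W (go to 2, an L position)
n=4: W (go to 2, an L position)
n=5: L (sole option 4(W) is W)
n=6: W (go to 2, an L position)
n=7: L (sole option 6(W) is W)
n=8: W (go to 7, an L position)
n=9: L (options 3(W), 8(W) are all W)
n=10: W (go to 5, an L position)
n=11: L (sole option 10(W) is W)
n=12: W (go to 11, an L position)
n=13: L (sole option 12(W) is W)
n=14: W (go to 7, an L position)
n=15: W (go to 5, an L position)
n=16: L (options 8(W), 15(W) are all W)
n=17: W (go to 16, an L position)
n=18: W (go to 9, an L position)
n=19: L (sole option 18(W) is W)
n=20: W (go to 19, an L position)
n=21: W (go to 7, an L position)
n=22: W (go to 11, an L position)
n=23: L (sole option 22(W) is W)
n=24: W (go to 23, an L position)
n=25: L (sole option 24(W) is W)
n=26: W (go to 13, an L position)
n=27: W (go to 9, an L position)
n=28: L (options 14(W), 27(W) are all W)
n=29: W (go to 28, an L position)
n=30: L (options 10(W), 15(W), 29(W) are all W)
n=31: W (go to 30, an L position)
n=32: W (go to 16, an L position)
n=33: W (go to 11, an L position)
n=34: L (options 17(W), 33(W) are all W)
n=35: W (go to 34, an L position)
n=36: L (options 12(W), 18(W), 35(W) are all W)
n=37: W (go to 36, an L position)
n=38: W (go to 19, an L position)
L entries with 0 ≤ n ≤ 38: n = 0, 2, 5, 7, 9, 11, 13, 16, 19, 23, 25, 28, 30, 34, 36; that makes 15.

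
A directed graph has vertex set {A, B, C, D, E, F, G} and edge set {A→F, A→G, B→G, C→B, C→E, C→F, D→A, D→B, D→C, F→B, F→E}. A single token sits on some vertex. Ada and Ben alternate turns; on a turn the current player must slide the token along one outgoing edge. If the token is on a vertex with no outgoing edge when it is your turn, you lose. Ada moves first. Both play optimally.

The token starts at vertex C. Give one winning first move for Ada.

Label each position W (a win for the player to move) or L (a loss). A position with no legal move is L; any other position is W exactly when some move reaches an L, and L when every move reaches a W.
Every edge goes from a vertex to one that appears earlier in the order E, G, B, F, A, C, D, so processing vertices in that order labels each vertex after all of its successors.
E: no outgoing edge → L
G: no outgoing edge → L
B: reaches L-position G → W
F: reaches L-position E → W
A: reaches L-position G → W
C: reaches L-position E → W
D: only reaches C(W), A(W), B(W), all W → L
From C, the L positions reachable in one move are: E.

Move to E.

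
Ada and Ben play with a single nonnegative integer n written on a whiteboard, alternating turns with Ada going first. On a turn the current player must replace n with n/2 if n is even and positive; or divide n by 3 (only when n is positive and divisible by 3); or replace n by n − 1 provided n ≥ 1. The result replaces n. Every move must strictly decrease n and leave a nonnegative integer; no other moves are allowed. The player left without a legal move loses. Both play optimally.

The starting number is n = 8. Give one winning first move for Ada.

Move to 7.

Use the standard recursion: the mover loses at a terminal position; elsewhere, the mover wins exactly when some move hands the opponent an L position.
n=0: no move → L
n=1: reaches L-position 0 → W
n=2: only reaches 1(W), which is W → L
n=3: reaches L-position 2 → W
n=4: reaches L-position 2 → W
n=5: only reaches 4(W), which is W → L
n=6: reaches L-position 2 → W
n=7: only reaches 6(W), which is W → L
n=8: reaches L-position 7 → W
From 8, the L positions reachable in one move are: 7.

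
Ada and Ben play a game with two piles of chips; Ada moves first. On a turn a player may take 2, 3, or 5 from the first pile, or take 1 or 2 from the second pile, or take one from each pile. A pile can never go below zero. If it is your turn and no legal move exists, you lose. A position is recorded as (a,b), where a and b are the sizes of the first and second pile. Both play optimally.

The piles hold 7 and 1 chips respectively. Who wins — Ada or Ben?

Use the standard recursion: the mover loses at a terminal position; elsewhere, the mover wins exactly when some move hands the opponent an L position.
No move ever increases a pile, so every position that can arise here has a ≤ 7 and b ≤ 1; it is enough to label the cells with 0 ≤ a ≤ 7 and 0 ≤ b ≤ 1.
Every move lowers a or b (never raises either), so fill the grid row by row in increasing a, and left to right within a row: each cell's successors are then already labelled.
      b=0  b=1
a=0:    L    W
a=1:    L    W
a=2:    W    W
a=3:    W    L
a=4:    W    L
a=5:    W    W
a=6:    W    W
a=7:    L    W
Cells with no legal move (terminal, hence L): (0,0), (1,0).
The remaining L cells, each justified by listing all of its moves:
(3,1): L (options (1,1)(W), (0,1)(W), (3,0)(W), (2,0)(W) are all W)
(4,1): L (options (2,1)(W), (1,1)(W), (4,0)(W), (3,0)(W) are all W)
(7,0): L (options (5,0)(W), (4,0)(W), (2,0)(W) are all W)
Every other cell has at least one move into one of the L cells above, so it is W.
From (7,1) Ada can move to (4,1), reaching an L position.

Ada wins.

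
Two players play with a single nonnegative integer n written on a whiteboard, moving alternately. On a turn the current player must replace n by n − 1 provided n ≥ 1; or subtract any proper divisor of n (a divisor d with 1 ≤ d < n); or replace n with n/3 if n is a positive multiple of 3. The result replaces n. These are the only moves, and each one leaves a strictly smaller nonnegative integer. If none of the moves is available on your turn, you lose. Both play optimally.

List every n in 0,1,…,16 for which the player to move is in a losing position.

Use the standard recursion: the mover loses at a terminal position; elsewhere, the mover wins exactly when some move hands the opponent an L position.
n=0: no move → L
n=1: can move to 0, which is L ⇒ W
n=2: the only move is to 1(W), a W ⇒ L
n=3: can move to 2, which is L ⇒ W
n=4: can move to 2, which is L ⇒ W
n=5: the only move is to 4(W), a W ⇒ L
n=6: can move to 2, which is L ⇒ W
n=7: the only move is to 6(W), a W ⇒ L
n=8: can move to 7, which is L ⇒ W
n=9: moves to 3(W), 6(W), 8(W); every one is W ⇒ L
n=10: can move to 5, which is L ⇒ W
n=11: the only move is to 10(W), a W ⇒ L
n=12: can move to 9, which is L ⇒ W
n=13: the only move is to 12(W), a W ⇒ L
n=14: can move to 7, which is L ⇒ W
n=15: can move to 5, which is L ⇒ W
n=16: moves to 8(W), 12(W), 14(W), 15(W); every one is W ⇒ L
Reading off the rows marked L gives the requested list; there are 8 such values of n.

0, 2, 5, 7, 9, 11, 13, 16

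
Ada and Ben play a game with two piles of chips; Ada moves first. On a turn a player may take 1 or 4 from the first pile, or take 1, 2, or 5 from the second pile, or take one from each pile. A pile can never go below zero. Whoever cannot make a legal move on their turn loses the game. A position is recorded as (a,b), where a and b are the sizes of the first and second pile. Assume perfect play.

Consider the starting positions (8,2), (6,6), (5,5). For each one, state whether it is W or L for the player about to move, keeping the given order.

Label each position W (a win for the player to move) or L (a loss). A position with no legal move is L; any other position is W exactly when some move reaches an L, and L when every move reaches a W.
No move ever increases a pile, so every position that can arise here has a ≤ 8 and b ≤ 6; it is enough to label the cells with 0 ≤ a ≤ 8 and 0 ≤ b ≤ 6.
Every move lowers a or b (never raises either), so fill the grid row by row in increasing a, and left to right within a row: each cell's successors are then already labelled.
      b=0  b=1  b=2  b=3  b=4  b=5  b=6
a=0:    L    W    W    L    W    W    L
a=1:    W    W    L    W    W    L    W
a=2:    L    W    W    W    L    W    W
a=3:    W    W    L    W    W    W    L
a=4:    W    L    W    W    L    W    W
a=5:    L    W    W    L    W    W    L
a=6:    W    W    L    W    W    L    W
a=7:    L    W    W    W    L    W    W
a=8:    W    W    L    W    W    W    L
Cells with no legal move (terminal, hence L): (0,0).
The remaining L cells, each justified by listing all of its moves:
(0,3): →(0,2)(W), (0,1)(W) — all W, so L
(0,6): →(0,5)(W), (0,4)(W), (0,1)(W) — all W, so L
(1,2): →(0,2)(W), (1,1)(W), (1,0)(W), (0,1)(W) — all W, so L
(1,5): →(0,5)(W), (1,4)(W), (1,3)(W), (1,0)(W), (0,4)(W) — all W, so L
(2,0): →(1,0)(W) only, which is W, so L
(2,4): →(1,4)(W), (2,3)(W), (2,2)(W), (1,3)(W) — all W, so L
(3,2): →(2,2)(W), (3,1)(W), (3,0)(W), (2,1)(W) — all W, so L
(3,6): →(2,6)(W), (3,5)(W), (3,4)(W), (3,1)(W), (2,5)(W) — all W, so L
(4,1): →(3,1)(W), (0,1)(W), (4,0)(W), (3,0)(W) — all W, so L
(4,4): →(3,4)(W), (0,4)(W), (4,3)(W), (4,2)(W), (3,3)(W) — all W, so L
(5,0): →(4,0)(W), (1,0)(W) — all W, so L
(5,3): →(4,3)(W), (1,3)(W), (5,2)(W), (5,1)(W), (4,2)(W) — all W, so L
(5,6): →(4,6)(W), (1,6)(W), (5,5)(W), (5,4)(W), (5,1)(W), (4,5)(W) — all W, so L
(6,2): →(5,2)(W), (2,2)(W), (6,1)(W), (6,0)(W), (5,1)(W) — all W, so L
(6,5): →(5,5)(W), (2,5)(W), (6,4)(W), (6,3)(W), (6,0)(W), (5,4)(W) — all W, so L
(7,0): →(6,0)(W), (3,0)(W) — all W, so L
(7,4): →(6,4)(W), (3,4)(W), (7,3)(W), (7,2)(W), (6,3)(W) — all W, so L
(8,2): →(7,2)(W), (4,2)(W), (8,1)(W), (8,0)(W), (7,1)(W) — all W, so L
(8,6): →(7,6)(W), (4,6)(W), (8,5)(W), (8,4)(W), (8,1)(W), (7,5)(W) — all W, so L
Every other cell has at least one move into one of the L cells above, so it is W.
(8,2): one of the L cells justified above, so L
(6,6): the move to (5,6) reaches an L cell, so W
(5,5): the move to (1,5) reaches an L cell, so W

(8,2): L, (6,6): W, (5,5): W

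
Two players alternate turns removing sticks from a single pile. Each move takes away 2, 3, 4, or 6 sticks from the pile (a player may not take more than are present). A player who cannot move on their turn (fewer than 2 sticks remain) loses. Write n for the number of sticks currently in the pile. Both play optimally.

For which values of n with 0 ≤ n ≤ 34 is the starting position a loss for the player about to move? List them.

0, 1, 8, 9, 16, 17, 24, 25, 32, 33

Positions with no move are L. A position that does have a move is losing for the player to move precisely when every available move leads to a winning position for the opponent. Fill in the labels:
n=0: no move → L
n=1: no move → L
n=2: →0(L), so W
n=3: →1(L), so W
n=4: →1(L), so W
n=5: →1(L), so W
n=6: →0(L), so W
n=7: →1(L), so W
n=8: →6(W), 5(W), 4(W), 2(W) — all W, so L
n=9: →7(W), 6(W), 5(W), 3(W) — all W, so L
n=10: →8(L), so W
n=11: →9(L), so W
n=12: →9(L), so W
n=13: →9(L), so W
n=14: →8(L), so W
n=15: →9(L), so W
n=16: →14(W), 13(W), 12(W), 10(W) — all W, so L
n=17: →15(W), 14(W), 13(W), 11(W) — all W, so L
n=18: →16(L), so W
n=19: →17(L), so W
n=20: →17(L), so W
n=21: →17(L), so W
n=22: →16(L), so W
n=23: →17(L), so W
n=24: →22(W), 21(W), 20(W), 18(W) — all W, so L
n=25: →23(W), 22(W), 21(W), 19(W) — all W, so L
n=26: →24(L), so W
n=27: →25(L), so W
n=28: →25(L), so W
n=29: →25(L), so W
n=30: →24(L), so W
n=31: →25(L), so W
n=32: →30(W), 29(W), 28(W), 26(W) — all W, so L
n=33: →31(W), 30(W), 29(W), 27(W) — all W, so L
n=34: →32(L), so W
Reading off the rows marked L gives the requested list; there are 10 such values of n.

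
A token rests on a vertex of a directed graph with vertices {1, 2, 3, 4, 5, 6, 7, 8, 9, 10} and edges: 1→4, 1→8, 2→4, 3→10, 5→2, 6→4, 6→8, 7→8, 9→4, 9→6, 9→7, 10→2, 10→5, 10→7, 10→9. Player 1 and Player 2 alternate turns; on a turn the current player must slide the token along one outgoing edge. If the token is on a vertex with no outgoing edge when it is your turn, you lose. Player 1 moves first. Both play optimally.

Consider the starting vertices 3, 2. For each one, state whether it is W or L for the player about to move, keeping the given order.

3: L, 2: W

Work bottom-up. With no move the player to move loses. Otherwise the position is W if at least one move leads to an L position for the opponent, and L if every move leads to a W.
Every edge goes from a vertex to one that appears earlier in the order 4, 8, 6, 2, 7, 9, 1, 5, 10, 3, so processing vertices in that order labels each vertex after all of its successors.
4: no outgoing edge → L
8: no outgoing edge → L
6: W (go to 8, an L position)
2: W (go to 4, an L position)
7: W (go to 8, an L position)
9: W (go to 4, an L position)
1: W (go to 8, an L position)
5: L (sole option 2(W) is W)
10: W (go to 5, an L position)
3: L (sole option 10(W) is W)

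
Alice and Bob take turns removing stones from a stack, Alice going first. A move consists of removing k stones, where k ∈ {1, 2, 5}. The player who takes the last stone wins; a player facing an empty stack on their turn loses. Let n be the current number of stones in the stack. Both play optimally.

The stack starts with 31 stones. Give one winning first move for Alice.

Use the standard recursion: the mover loses at a terminal position; elsewhere, the mover wins exactly when some move hands the opponent an L position.
n=0: no move → L
n=1: can move to 0, which is L ⇒ W
n=2: can move to 0, which is L ⇒ W
n=3: moves to 2(W), 1(W); every one is W ⇒ L
n=4: can move to 3, which is L ⇒ W
n=5: can move to 3, which is L ⇒ W
n=6: moves to 5(W), 4(W), 1(W); every one is W ⇒ L
n=7: can move to 6, which is L ⇒ W
n=8: can move to 6, which is L ⇒ W
n=9: moves to 8(W), 7(W), 4(W); every one is W ⇒ L
n=10: can move to 9, which is L ⇒ W
n=11: can move to 9, which is L ⇒ W
n=12: moves to 11(W), 10(W), 7(W); every one is W ⇒ L
n=13: can move to 12, which is L ⇒ W
n=14: can move to 12, which is L ⇒ W
n=15: moves to 14(W), 13(W), 10(W); every one is W ⇒ L
n=16: can move to 15, which is L ⇒ W
n=17: can move to 15, which is L ⇒ W
n=18: moves to 17(W), 16(W), 13(W); every one is W ⇒ L
n=19: can move to 18, which is L ⇒ W
n=20: can move to 18, which is L ⇒ W
n=21: moves to 20(W), 19(W), 16(W); every one is W ⇒ L
n=22: can move to 21, which is L ⇒ W
n=23: can move to 21, which is L ⇒ W
n=24: moves to 23(W), 22(W), 19(W); every one is W ⇒ L
n=25: can move to 24, which is L ⇒ W
n=26: can move to 24, which is L ⇒ W
n=27: moves to 26(W), 25(W), 22(W); every one is W ⇒ L
n=28: can move to 27, which is L ⇒ W
n=29: can move to 27, which is L ⇒ W
n=30: moves to 29(W), 28(W), 25(W); every one is W ⇒ L
n=31: can move to 30, which is L ⇒ W
From 31, the L positions reachable in one move are: 30.

Remove 1, leaving 30.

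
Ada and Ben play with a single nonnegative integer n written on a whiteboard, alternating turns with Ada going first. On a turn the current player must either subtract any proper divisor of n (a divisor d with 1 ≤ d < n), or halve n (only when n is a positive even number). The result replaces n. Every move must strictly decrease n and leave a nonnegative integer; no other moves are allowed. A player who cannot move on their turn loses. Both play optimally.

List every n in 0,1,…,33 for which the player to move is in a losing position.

Compute win/loss labels from the base case upward. A position with no move is L. Any other position is W if it can reach an L in one move, else L.
n=0: no move → L
n=1: no move → L
n=2: W (go to 1, an L position)
n=3: L (sole option 2(W) is W)
n=4: W (go to 3, an L position)
n=5: L (sole option 4(W) is W)
n=6: W (go to 3, an L position)
n=7: L (sole option 6(W) is W)
n=8: W (go to 7, an L position)
n=9: L (options 6(W), 8(W) are all W)
n=10: W (go to 5, an L position)
n=11: L (sole option 10(W) is W)
n=12: W (go to 9, an L position)
n=13: L (sole option 12(W) is W)
n=14: W (go to 7, an L position)
n=15: L (options 10(W), 12(W), 14(W) are all W)
n=16: W (go to 15, an L position)
n=17: L (sole option 16(W) is W)
n=18: W (go to 9, an L position)
n=19: L (sole option 18(W) is W)
n=20: W (go to 15, an L position)
n=21: L (options 14(W), 18(W), 20(W) are all W)
n=22: W (go to 11, an L position)
n=23: L (sole option 22(W) is W)
n=24: W (go to 21, an L position)
n=25: L (options 20(W), 24(W) are all W)
n=26: W (go to 13, an L position)
n=27: L (options 18(W), 24(W), 26(W) are all W)
n=28: W (go to 21, an L position)
n=29: L (sole option 28(W) is W)
n=30: W (go to 15, an L position)
n=31: L (sole option 30(W) is W)
n=32: W (go to 31, an L position)
n=33: L (options 22(W), 30(W), 32(W) are all W)
Reading off the rows marked L gives the requested list; there are 18 such values of n.

0, 1, 3, 5, 7, 9, 11, 13, 15, 17, 19, 21, 23, 25, 27, 29, 31, 33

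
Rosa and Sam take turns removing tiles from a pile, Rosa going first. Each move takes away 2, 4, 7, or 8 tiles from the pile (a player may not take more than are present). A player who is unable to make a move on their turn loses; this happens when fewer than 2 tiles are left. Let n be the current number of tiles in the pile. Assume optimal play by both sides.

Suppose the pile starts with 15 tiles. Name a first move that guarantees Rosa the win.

Use the standard recursion: the mover loses at a terminal position; elsewhere, the mover wins exactly when some move hands the opponent an L position.
n=0: no move → L
n=1: no move → L
n=2: reaches L-position 0 → W
n=3: reaches L-position 1 → W
n=4: reaches L-position 0 → W
n=5: reaches L-position 1 → W
n=6: only reaches 4(W), 2(W), all W → L
n=7: reaches L-position 0 → W
n=8: reaches L-position 6 → W
n=9: reaches L-position 1 → W
n=10: reaches L-position 6 → W
n=11: only reaches 9(W), 7(W), 4(W), 3(W), all W → L
n=12: only reaches 10(W), 8(W), 5(W), 4(W), all W → L
n=13: reaches L-position 11 → W
n=14: reaches L-position 12 → W
n=15: reaches L-position 11 → W
From 15, the L positions reachable in one move are: 11.

Remove 4, leaving 11.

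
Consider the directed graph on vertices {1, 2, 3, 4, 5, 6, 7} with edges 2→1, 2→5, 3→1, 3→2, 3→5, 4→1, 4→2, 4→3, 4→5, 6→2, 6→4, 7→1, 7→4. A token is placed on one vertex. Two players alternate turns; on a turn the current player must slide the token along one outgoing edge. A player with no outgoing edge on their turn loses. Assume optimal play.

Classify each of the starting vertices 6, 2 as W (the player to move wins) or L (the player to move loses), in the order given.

Compute win/loss labels from the base case upward. A position with no move is L. Any other position is W if it can reach an L in one move, else L.
Every edge goes from a vertex to one that appears earlier in the order 1, 5, 2, 3, 4, 6, 7, so processing vertices in that order labels each vertex after all of its successors.
1: no outgoing edge → L
5: no outgoing edge → L
2: reaches L-position 5 → W
3: reaches L-position 5 → W
4: reaches L-position 5 → W
6: only reaches 4(W), 2(W), all W → L
7: reaches L-position 1 → W

6: L, 2: W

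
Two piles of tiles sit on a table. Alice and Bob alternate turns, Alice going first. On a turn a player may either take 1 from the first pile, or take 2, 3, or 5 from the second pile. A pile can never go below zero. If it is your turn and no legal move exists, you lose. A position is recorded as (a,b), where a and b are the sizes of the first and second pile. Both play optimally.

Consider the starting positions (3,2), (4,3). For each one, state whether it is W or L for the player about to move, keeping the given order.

(3,2): L, (4,3): W

Work bottom-up. With no move the player to move loses. Otherwise the position is W if at least one move leads to an L position for the opponent, and L if every move leads to a W.
No move ever increases a pile, so every position that can arise here has a ≤ 4 and b ≤ 3; it is enough to label the cells with 0 ≤ a ≤ 4 and 0 ≤ b ≤ 3.
Every move lowers a or b (never raises either), so fill the grid row by row in increasing a, and left to right within a row: each cell's successors are then already labelled.
      b=0  b=1  b=2  b=3
a=0:    L    L    W    W
a=1:    W    W    L    L
a=2:    L    L    W    W
a=3:    W    W    L    L
a=4:    L    L    W    W
Cells with no legal move (terminal, hence L): (0,0), (0,1).
The remaining L cells, each justified by listing all of its moves:
(1,2): →(0,2)(W), (1,0)(W) — all W, so L
(1,3): →(0,3)(W), (1,1)(W), (1,0)(W) — all W, so L
(2,0): →(1,0)(W) only, which is W, so L
(2,1): →(1,1)(W) only, which is W, so L
(3,2): →(2,2)(W), (3,0)(W) — all W, so L
(3,3): →(2,3)(W), (3,1)(W), (3,0)(W) — all W, so L
(4,0): →(3,0)(W) only, which is W, so L
(4,1): →(3,1)(W) only, which is W, so L
Every other cell has at least one move into one of the L cells above, so it is W.
(3,2): one of the L cells justified above, so L
(4,3): the move to (3,3) reaches an L cell, so W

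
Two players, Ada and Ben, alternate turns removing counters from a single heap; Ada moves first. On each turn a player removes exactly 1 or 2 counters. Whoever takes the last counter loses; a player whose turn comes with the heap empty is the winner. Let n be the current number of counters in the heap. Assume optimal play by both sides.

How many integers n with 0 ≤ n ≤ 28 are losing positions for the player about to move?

Build the W/L table. Terminal = W. A non-terminal position is W if it has a move to some L; otherwise it is L.
n=0: no move; the opponent has just taken the last counter and therefore loses → W
n=1: the only move is to 0(W), a W ⇒ L
n=2: can move to 1, which is L ⇒ W
n=3: can move to 1, which is L ⇒ W
n=4: moves to 3(W), 2(W); every one is W ⇒ L
n=5: can move to 4, which is L ⇒ W
n=6: can move to 4, which is L ⇒ W
n=7: moves to 6(W), 5(W); every one is W ⇒ L
n=8: can move to 7, which is L ⇒ W
n=9: can move to 7, which is L ⇒ W
n=10: moves to 9(W), 8(W); every one is W ⇒ L
n=11: can move to 10, which is L ⇒ W
n=12: can move to 10, which is L ⇒ W
n=13: moves to 12(W), 11(W); every one is W ⇒ L
n=14: can move to 13, which is L ⇒ W
n=15: can move to 13, which is L ⇒ W
n=16: moves to 15(W), 14(W); every one is W ⇒ L
n=17: can move to 16, which is L ⇒ W
n=18: can move to 16, which is L ⇒ W
n=19: moves to 18(W), 17(W); every one is W ⇒ L
n=20: can move to 19, which is L ⇒ W
n=21: can move to 19, which is L ⇒ W
n=22: moves to 21(W), 20(W); every one is W ⇒ L
n=23: can move to 22, which is L ⇒ W
n=24: can move to 22, which is L ⇒ W
n=25: moves to 24(W), 23(W); every one is W ⇒ L
n=26: can move to 25, which is L ⇒ W
n=27: can move to 25, which is L ⇒ W
n=28: moves to 27(W), 26(W); every one is W ⇒ L
L entries with 0 ≤ n ≤ 28: n = 1, 4, 7, 10, 13, 16, 19, 22, 25, 28; that makes 10.

10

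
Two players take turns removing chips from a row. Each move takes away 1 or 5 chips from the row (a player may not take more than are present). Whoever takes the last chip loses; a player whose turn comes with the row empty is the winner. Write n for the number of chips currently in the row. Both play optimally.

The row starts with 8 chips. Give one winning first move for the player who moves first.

Remove 1, leaving 7.

Compute win/loss labels from the base case upward. A position with no move is W. Any other position is W if it can reach an L in one move, else L.
n=0: no move; the opponent has just taken the last chip and therefore loses → W
n=1: the only move is to 0(W), a W ⇒ L
n=2: can move to 1, which is L ⇒ W
n=3: the only move is to 2(W), a W ⇒ L
n=4: can move to 3, which is L ⇒ W
n=5: moves to 4(W), 0(W); every one is W ⇒ L
n=6: can move to 5, which is L ⇒ W
n=7: moves to 6(W), 2(W); every one is W ⇒ L
n=8: can move to 7, which is L ⇒ W
From 8, the L positions reachable in one move are: 7, 3. Any move reaching one of these is winning.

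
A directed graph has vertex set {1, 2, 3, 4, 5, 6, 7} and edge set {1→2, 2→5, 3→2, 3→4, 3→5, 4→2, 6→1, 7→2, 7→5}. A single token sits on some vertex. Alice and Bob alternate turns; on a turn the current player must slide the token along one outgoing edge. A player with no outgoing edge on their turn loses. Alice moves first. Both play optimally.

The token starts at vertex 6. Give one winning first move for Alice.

Move to 1.

Classify positions by backward induction: terminal positions (no move available) are L. From any other position, the mover wins iff some move reaches an L.
Every edge goes from a vertex to one that appears earlier in the order 5, 2, 7, 1, 4, 3, 6, so processing vertices in that order labels each vertex after all of its successors.
5: no outgoing edge → L
2: W (go to 5, an L position)
7: W (go to 5, an L position)
1: L (sole option 2(W) is W)
4: L (sole option 2(W) is W)
3: W (go to 4, an L position)
6: W (go to 1, an L position)
From 6, the L positions reachable in one move are: 1.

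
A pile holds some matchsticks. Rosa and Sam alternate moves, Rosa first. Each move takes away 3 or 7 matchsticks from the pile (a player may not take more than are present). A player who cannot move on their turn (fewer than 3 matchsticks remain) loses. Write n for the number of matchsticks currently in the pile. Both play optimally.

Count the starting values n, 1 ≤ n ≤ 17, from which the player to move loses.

Build the W/L table. Terminal = L. A non-terminal position is W if it has a move to some L; otherwise it is L.
n=0: no move → L
n=1: no move → L
n=2: no move → L
n=3: can move to 0, which is L ⇒ W
n=4: can move to 1, which is L ⇒ W
n=5: can move to 2, which is L ⇒ W
n=6: the only move is to 3(W), a W ⇒ L
n=7: can move to 0, which is L ⇒ W
n=8: can move to 1, which is L ⇒ W
n=9: can move to 6, which is L ⇒ W
n=10: moves to 7(W), 3(W); every one is W ⇒ L
n=11: moves to 8(W), 4(W); every one is W ⇒ L
n=12: moves to 9(W), 5(W); every one is W ⇒ L
n=13: can move to 10, which is L ⇒ W
n=14: can move to 11, which is L ⇒ W
n=15: can move to 12, which is L ⇒ W
n=16: moves to 13(W), 9(W); every one is W ⇒ L
n=17: can move to 10, which is L ⇒ W
L entries with 1 ≤ n ≤ 17 (n=0 is outside the asked range and is not counted): n = 1, 2, 6, 10, 11, 12, 16; that makes 7.

7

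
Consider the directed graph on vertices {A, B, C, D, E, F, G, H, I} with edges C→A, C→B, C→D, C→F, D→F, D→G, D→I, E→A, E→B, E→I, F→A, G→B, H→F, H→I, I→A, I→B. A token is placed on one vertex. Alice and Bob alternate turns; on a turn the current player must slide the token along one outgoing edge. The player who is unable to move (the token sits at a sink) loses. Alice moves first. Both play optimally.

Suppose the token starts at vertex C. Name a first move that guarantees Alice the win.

Use the standard recursion: the mover loses at a terminal position; elsewhere, the mover wins exactly when some move hands the opponent an L position.
Every edge goes from a vertex to one that appears earlier in the order B, A, I, G, E, F, D, H, C, so processing vertices in that order labels each vertex after all of its successors.
B: no outgoing edge → L
A: no outgoing edge → L
I: reaches L-position A → W
G: reaches L-position B → W
E: reaches L-position A → W
F: reaches L-position A → W
D: only reaches F(W), G(W), I(W), all W → L
H: only reaches F(W), I(W), all W → L
C: reaches L-position D → W
From C, the L positions reachable in one move are: D, A, B. Any move reaching one of these is winning.

Move to D.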